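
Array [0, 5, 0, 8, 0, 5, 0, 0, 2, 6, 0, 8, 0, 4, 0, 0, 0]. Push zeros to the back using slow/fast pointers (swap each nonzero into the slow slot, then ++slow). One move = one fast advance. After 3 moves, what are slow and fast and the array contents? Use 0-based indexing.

(s=0,f=0) a[fast]=0 → fast++
(s=0,f=1) a[fast]=5≠0 swap→a[0]=5 → slow++,fast++
(s=1,f=2) a[fast]=0 → fast++

slow=1, fast=3, a=[5, 0, 0, 8, 0, 5, 0, 0, 2, 6, 0, 8, 0, 4, 0, 0, 0]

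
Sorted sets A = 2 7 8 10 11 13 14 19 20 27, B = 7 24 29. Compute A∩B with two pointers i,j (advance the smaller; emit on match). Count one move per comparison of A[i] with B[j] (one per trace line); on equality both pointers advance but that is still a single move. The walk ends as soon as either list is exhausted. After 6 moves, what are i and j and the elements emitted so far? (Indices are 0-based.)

i=0 j=0: 2<7, i++
i=1 j=0: 7==7 emit, i++,j++
i=2 j=1: 8<24, i++
i=3 j=1: 10<24, i++
i=4 j=1: 11<24, i++
i=5 j=1: 13<24, i++

i=6, j=1, emitted=[7]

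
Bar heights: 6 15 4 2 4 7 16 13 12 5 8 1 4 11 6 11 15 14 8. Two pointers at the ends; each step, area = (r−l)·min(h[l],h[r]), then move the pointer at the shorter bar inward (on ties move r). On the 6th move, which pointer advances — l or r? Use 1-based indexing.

r

[1,19] min(6,8)*18=108 best=108 * → l++
[2,19] min(15,8)*17=136 best=136 * → r--
[2,18] min(15,14)*16=224 best=224 * → r--
[2,17] min(15,15)*15=225 best=225 * → r--
[2,16] min(15,11)*14=154 best=225 → r--
[2,15] min(15,6)*13=78 best=225 → r--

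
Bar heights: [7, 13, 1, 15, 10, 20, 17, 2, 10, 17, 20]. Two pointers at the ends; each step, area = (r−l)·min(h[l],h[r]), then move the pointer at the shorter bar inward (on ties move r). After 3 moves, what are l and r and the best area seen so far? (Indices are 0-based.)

l=3, r=10, best area=117

l=0 r=10: min(7,20)*10=70 best=70 *, l++
l=1 r=10: min(13,20)*9=117 best=117 *, l++
l=2 r=10: min(1,20)*8=8 best=117, l++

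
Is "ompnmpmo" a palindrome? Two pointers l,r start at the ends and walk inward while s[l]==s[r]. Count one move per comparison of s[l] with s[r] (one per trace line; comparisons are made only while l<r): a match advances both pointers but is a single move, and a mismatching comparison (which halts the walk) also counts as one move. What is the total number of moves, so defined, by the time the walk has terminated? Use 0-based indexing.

l=0 r=7: 'o'=='o', l++,r--
l=1 r=6: 'm'=='m', l++,r--
l=2 r=5: 'p'=='p', l++,r--
l=3 r=4: 'n'!='m', stop

4 moves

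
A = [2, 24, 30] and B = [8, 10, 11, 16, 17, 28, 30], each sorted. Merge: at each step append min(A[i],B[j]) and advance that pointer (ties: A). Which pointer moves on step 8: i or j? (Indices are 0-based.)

j

[i=0,j=0] A[i]=2<=B[j]=8 take 2 → i++
[i=1,j=0] A[i]=24>B[j]=8 take 8 → j++
[i=1,j=1] A[i]=24>B[j]=10 take 10 → j++
[i=1,j=2] A[i]=24>B[j]=11 take 11 → j++
[i=1,j=3] A[i]=24>B[j]=16 take 16 → j++
[i=1,j=4] A[i]=24>B[j]=17 take 17 → j++
[i=1,j=5] A[i]=24<=B[j]=28 take 24 → i++
[i=2,j=5] A[i]=30>B[j]=28 take 28 → j++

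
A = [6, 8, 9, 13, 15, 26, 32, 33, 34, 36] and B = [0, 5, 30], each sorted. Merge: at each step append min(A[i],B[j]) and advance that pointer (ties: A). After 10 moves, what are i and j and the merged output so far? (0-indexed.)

[i=0,j=0] A[i]=6>B[j]=0 take 0 → j++
[i=0,j=1] A[i]=6>B[j]=5 take 5 → j++
[i=0,j=2] A[i]=6<=B[j]=30 take 6 → i++
[i=1,j=2] A[i]=8<=B[j]=30 take 8 → i++
[i=2,j=2] A[i]=9<=B[j]=30 take 9 → i++
[i=3,j=2] A[i]=13<=B[j]=30 take 13 → i++
[i=4,j=2] A[i]=15<=B[j]=30 take 15 → i++
[i=5,j=2] A[i]=26<=B[j]=30 take 26 → i++
[i=6,j=2] A[i]=32>B[j]=30 take 30 → j++
[i=6,j=3] B done, take A[i]=32 → i++

i=7, j=3, merged so far=[0, 5, 6, 8, 9, 13, 15, 26, 30, 32]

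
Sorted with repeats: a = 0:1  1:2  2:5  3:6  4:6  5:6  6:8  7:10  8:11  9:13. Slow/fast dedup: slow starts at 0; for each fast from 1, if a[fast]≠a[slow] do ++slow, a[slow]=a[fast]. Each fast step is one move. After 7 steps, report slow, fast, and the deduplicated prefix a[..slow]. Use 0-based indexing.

slow=0 fast=1: a[fast]=2≠a[slow]=1 write a[1]=2, slow++,fast++
slow=1 fast=2: a[fast]=5≠a[slow]=2 write a[2]=5, slow++,fast++
slow=2 fast=3: a[fast]=6≠a[slow]=5 write a[3]=6, slow++,fast++
slow=3 fast=4: a[fast]=6=a[slow] dup, fast++
slow=3 fast=5: a[fast]=6=a[slow] dup, fast++
slow=3 fast=6: a[fast]=8≠a[slow]=6 write a[4]=8, slow++,fast++
slow=4 fast=7: a[fast]=10≠a[slow]=8 write a[5]=10, slow++,fast++

slow=5, fast=8, prefix=[1, 2, 5, 6, 8, 10]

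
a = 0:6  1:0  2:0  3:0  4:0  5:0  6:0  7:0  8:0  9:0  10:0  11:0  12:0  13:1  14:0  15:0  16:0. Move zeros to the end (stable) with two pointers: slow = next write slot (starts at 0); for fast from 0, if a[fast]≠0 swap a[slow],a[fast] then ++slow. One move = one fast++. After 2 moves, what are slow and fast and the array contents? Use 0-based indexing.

(s=0,f=0) a[fast]=6≠0 swap→a[0]=6 → slow++,fast++
(s=1,f=1) a[fast]=0 → fast++

slow=1, fast=2, a=[6, 0, 0, 0, 0, 0, 0, 0, 0, 0, 0, 0, 0, 1, 0, 0, 0]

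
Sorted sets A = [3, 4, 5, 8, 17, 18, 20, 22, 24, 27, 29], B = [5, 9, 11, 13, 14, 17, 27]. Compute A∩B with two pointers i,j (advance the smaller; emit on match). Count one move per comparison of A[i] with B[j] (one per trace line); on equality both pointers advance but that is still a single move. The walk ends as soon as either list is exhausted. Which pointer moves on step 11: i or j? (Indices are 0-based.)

i

i=0 j=0: 3<5, i++
i=1 j=0: 4<5, i++
i=2 j=0: 5==5 emit, i++,j++
i=3 j=1: 8<9, i++
i=4 j=1: 17>9, j++
i=4 j=2: 17>11, j++
i=4 j=3: 17>13, j++
i=4 j=4: 17>14, j++
i=4 j=5: 17==17 emit, i++,j++
i=5 j=6: 18<27, i++
i=6 j=6: 20<27, i++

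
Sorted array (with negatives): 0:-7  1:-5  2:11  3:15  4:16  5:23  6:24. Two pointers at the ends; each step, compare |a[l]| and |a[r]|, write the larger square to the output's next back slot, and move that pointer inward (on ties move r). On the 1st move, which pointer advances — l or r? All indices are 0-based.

r

l=0 r=6: |-7|<=|24| out[6]=576, r--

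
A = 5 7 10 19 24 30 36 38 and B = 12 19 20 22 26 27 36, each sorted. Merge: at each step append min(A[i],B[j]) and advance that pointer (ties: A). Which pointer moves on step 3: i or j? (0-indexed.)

i

[i=0,j=0] A[i]=5<=B[j]=12 take 5 → i++
[i=1,j=0] A[i]=7<=B[j]=12 take 7 → i++
[i=2,j=0] A[i]=10<=B[j]=12 take 10 → i++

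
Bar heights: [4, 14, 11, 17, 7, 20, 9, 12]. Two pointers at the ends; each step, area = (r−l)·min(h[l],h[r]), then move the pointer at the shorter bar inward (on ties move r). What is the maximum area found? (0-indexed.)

[0,7] min(4,12)*7=28 best=28 * → l++
[1,7] min(14,12)*6=72 best=72 * → r--
[1,6] min(14,9)*5=45 best=72 → r--
[1,5] min(14,20)*4=56 best=72 → l++
[2,5] min(11,20)*3=33 best=72 → l++
[3,5] min(17,20)*2=34 best=72 → l++
[4,5] min(7,20)*1=7 best=72 → l++

max area = 72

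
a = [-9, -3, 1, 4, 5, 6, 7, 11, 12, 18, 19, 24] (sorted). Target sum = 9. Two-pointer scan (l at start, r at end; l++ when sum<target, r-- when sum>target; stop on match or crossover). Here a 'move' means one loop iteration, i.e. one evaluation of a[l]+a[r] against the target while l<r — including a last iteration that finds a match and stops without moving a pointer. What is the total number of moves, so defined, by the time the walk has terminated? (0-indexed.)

l=0 r=11: -9+24=15 >9, r--
l=0 r=10: -9+19=10 >9, r--
l=0 r=9: -9+18=9, found

3 moves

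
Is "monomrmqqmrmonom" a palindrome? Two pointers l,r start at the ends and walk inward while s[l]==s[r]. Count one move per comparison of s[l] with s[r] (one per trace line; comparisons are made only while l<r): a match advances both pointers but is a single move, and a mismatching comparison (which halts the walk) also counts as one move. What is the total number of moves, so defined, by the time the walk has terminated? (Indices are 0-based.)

[0,15] 'm'=='m' → l++,r--
[1,14] 'o'=='o' → l++,r--
[2,13] 'n'=='n' → l++,r--
[3,12] 'o'=='o' → l++,r--
[4,11] 'm'=='m' → l++,r--
[5,10] 'r'=='r' → l++,r--
[6,9] 'm'=='m' → l++,r--
[7,8] 'q'=='q' → l++,r--

8 moves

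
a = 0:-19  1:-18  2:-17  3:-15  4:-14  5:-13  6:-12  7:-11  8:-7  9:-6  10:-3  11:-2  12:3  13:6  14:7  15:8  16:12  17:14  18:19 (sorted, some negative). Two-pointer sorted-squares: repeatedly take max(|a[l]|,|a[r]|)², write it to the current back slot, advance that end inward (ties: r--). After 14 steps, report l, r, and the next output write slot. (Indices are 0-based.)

l=9, r=13, next write slot=4

l=0 r=18: |-19|<=|19| out[18]=361, r--
l=0 r=17: |-19|>|14| out[17]=361, l++
l=1 r=17: |-18|>|14| out[16]=324, l++
l=2 r=17: |-17|>|14| out[15]=289, l++
l=3 r=17: |-15|>|14| out[14]=225, l++
l=4 r=17: |-14|<=|14| out[13]=196, r--
l=4 r=16: |-14|>|12| out[12]=196, l++
l=5 r=16: |-13|>|12| out[11]=169, l++
l=6 r=16: |-12|<=|12| out[10]=144, r--
l=6 r=15: |-12|>|8| out[9]=144, l++
l=7 r=15: |-11|>|8| out[8]=121, l++
l=8 r=15: |-7|<=|8| out[7]=64, r--
l=8 r=14: |-7|<=|7| out[6]=49, r--
l=8 r=13: |-7|>|6| out[5]=49, l++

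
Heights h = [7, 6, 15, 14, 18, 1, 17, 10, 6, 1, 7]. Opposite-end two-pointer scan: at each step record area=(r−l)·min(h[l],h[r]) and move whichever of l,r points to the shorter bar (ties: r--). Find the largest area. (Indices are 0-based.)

l=0 r=10: min(7,7)*10=70 best=70 *, r--
l=0 r=9: min(7,1)*9=9 best=70, r--
l=0 r=8: min(7,6)*8=48 best=70, r--
l=0 r=7: min(7,10)*7=49 best=70, l++
l=1 r=7: min(6,10)*6=36 best=70, l++
l=2 r=7: min(15,10)*5=50 best=70, r--
l=2 r=6: min(15,17)*4=60 best=70, l++
l=3 r=6: min(14,17)*3=42 best=70, l++
l=4 r=6: min(18,17)*2=34 best=70, r--
l=4 r=5: min(18,1)*1=1 best=70, r--

max area = 70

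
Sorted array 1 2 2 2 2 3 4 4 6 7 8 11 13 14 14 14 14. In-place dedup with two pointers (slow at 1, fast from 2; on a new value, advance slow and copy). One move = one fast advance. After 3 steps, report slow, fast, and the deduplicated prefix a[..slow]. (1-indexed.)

slow=2, fast=5, prefix=[1, 2]

slow=1 fast=2: a[fast]=2≠a[slow]=1 write a[2]=2, slow++,fast++
slow=2 fast=3: a[fast]=2=a[slow] dup, fast++
slow=2 fast=4: a[fast]=2=a[slow] dup, fast++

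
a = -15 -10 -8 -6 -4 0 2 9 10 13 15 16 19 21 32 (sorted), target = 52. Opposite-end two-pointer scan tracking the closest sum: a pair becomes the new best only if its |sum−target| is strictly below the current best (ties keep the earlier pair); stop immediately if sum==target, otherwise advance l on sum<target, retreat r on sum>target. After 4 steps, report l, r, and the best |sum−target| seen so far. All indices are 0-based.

[0,14] -15+32=17 d=35 * → l++
[1,14] -10+32=22 d=30 * → l++
[2,14] -8+32=24 d=28 * → l++
[3,14] -6+32=26 d=26 * → l++

l=4, r=14, best |Δ|=26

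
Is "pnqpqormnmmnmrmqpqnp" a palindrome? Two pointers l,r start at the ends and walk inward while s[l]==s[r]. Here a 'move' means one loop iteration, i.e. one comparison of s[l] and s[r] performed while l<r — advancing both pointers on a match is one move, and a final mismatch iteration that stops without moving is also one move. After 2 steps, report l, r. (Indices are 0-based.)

l=0 r=19: 'p'=='p', l++,r--
l=1 r=18: 'n'=='n', l++,r--

l=2, r=17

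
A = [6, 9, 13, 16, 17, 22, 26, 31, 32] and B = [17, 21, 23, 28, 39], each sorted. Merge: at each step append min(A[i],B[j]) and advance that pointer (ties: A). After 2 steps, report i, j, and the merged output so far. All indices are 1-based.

i=3, j=1, merged so far=[6, 9]

i=1 j=1: A[i]=6<=B[j]=17 take 6, i++
i=2 j=1: A[i]=9<=B[j]=17 take 9, i++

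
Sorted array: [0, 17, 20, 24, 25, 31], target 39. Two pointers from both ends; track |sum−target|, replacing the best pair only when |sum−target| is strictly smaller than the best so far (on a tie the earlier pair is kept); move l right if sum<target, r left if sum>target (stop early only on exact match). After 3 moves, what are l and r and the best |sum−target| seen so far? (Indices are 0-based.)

l=1, r=3, best |Δ|=3

l=0 r=5: 0+31=31 d=8 *, l++
l=1 r=5: 17+31=48 d=9, r--
l=1 r=4: 17+25=42 d=3 *, r--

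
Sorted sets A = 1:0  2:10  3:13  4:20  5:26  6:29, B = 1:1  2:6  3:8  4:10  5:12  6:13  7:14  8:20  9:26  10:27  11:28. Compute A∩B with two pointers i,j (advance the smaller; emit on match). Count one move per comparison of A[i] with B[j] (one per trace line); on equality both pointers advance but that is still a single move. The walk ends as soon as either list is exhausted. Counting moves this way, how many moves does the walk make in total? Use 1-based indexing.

12 moves

[i=1,j=1] 0<1 → i++
[i=2,j=1] 10>1 → j++
[i=2,j=2] 10>6 → j++
[i=2,j=3] 10>8 → j++
[i=2,j=4] 10==10 emit → i++,j++
[i=3,j=5] 13>12 → j++
[i=3,j=6] 13==13 emit → i++,j++
[i=4,j=7] 20>14 → j++
[i=4,j=8] 20==20 emit → i++,j++
[i=5,j=9] 26==26 emit → i++,j++
[i=6,j=10] 29>27 → j++
[i=6,j=11] 29>28 → j++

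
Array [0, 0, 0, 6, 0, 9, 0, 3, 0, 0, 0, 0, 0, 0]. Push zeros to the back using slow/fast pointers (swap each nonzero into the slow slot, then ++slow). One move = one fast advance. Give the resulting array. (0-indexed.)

(s=0,f=0) a[fast]=0 → fast++
(s=0,f=1) a[fast]=0 → fast++
(s=0,f=2) a[fast]=0 → fast++
(s=0,f=3) a[fast]=6≠0 swap→a[0]=6 → slow++,fast++
(s=1,f=4) a[fast]=0 → fast++
(s=1,f=5) a[fast]=9≠0 swap→a[1]=9 → slow++,fast++
(s=2,f=6) a[fast]=0 → fast++
(s=2,f=7) a[fast]=3≠0 swap→a[2]=3 → slow++,fast++
(s=3,f=8) a[fast]=0 → fast++
(s=3,f=9) a[fast]=0 → fast++
(s=3,f=10) a[fast]=0 → fast++
(s=3,f=11) a[fast]=0 → fast++
(s=3,f=12) a[fast]=0 → fast++
(s=3,f=13) a[fast]=0 → fast++

[6, 9, 3, 0, 0, 0, 0, 0, 0, 0, 0, 0, 0, 0]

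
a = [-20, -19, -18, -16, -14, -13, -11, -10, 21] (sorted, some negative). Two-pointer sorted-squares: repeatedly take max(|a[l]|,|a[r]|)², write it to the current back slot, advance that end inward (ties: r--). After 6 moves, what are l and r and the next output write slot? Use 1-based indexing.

l=6, r=8, next write slot=3

[1,9] |-20|<=|21| out[9]=441 → r--
[1,8] |-20|>|-10| out[8]=400 → l++
[2,8] |-19|>|-10| out[7]=361 → l++
[3,8] |-18|>|-10| out[6]=324 → l++
[4,8] |-16|>|-10| out[5]=256 → l++
[5,8] |-14|>|-10| out[4]=196 → l++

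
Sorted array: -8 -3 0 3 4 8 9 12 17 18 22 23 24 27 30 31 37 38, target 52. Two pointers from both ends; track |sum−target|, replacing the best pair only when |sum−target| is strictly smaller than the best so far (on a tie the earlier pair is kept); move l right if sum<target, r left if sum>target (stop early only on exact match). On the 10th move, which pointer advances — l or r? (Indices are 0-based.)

[0,17] -8+38=30 d=22 * → l++
[1,17] -3+38=35 d=17 * → l++
[2,17] 0+38=38 d=14 * → l++
[3,17] 3+38=41 d=11 * → l++
[4,17] 4+38=42 d=10 * → l++
[5,17] 8+38=46 d=6 * → l++
[6,17] 9+38=47 d=5 * → l++
[7,17] 12+38=50 d=2 * → l++
[8,17] 17+38=55 d=3 → r--
[8,16] 17+37=54 d=2 → r--

r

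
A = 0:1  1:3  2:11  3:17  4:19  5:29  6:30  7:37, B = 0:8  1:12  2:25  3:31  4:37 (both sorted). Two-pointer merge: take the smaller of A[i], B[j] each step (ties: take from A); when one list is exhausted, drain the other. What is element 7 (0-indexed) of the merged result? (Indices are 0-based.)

[i=0,j=0] A[i]=1<=B[j]=8 take 1 → i++
[i=1,j=0] A[i]=3<=B[j]=8 take 3 → i++
[i=2,j=0] A[i]=11>B[j]=8 take 8 → j++
[i=2,j=1] A[i]=11<=B[j]=12 take 11 → i++
[i=3,j=1] A[i]=17>B[j]=12 take 12 → j++
[i=3,j=2] A[i]=17<=B[j]=25 take 17 → i++
[i=4,j=2] A[i]=19<=B[j]=25 take 19 → i++
[i=5,j=2] A[i]=29>B[j]=25 take 25 → j++
[i=5,j=3] A[i]=29<=B[j]=31 take 29 → i++
[i=6,j=3] A[i]=30<=B[j]=31 take 30 → i++
[i=7,j=3] A[i]=37>B[j]=31 take 31 → j++
[i=7,j=4] A[i]=37<=B[j]=37 take 37 → i++
[i=8,j=4] A done, take B[j]=37 → j++

merged[7] = 25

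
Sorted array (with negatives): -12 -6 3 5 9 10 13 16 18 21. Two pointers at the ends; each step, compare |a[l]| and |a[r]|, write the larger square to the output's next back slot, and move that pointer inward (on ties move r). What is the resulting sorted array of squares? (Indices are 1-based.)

[9, 25, 36, 81, 100, 144, 169, 256, 324, 441]

[1,10] |-12|<=|21| out[10]=441 → r--
[1,9] |-12|<=|18| out[9]=324 → r--
[1,8] |-12|<=|16| out[8]=256 → r--
[1,7] |-12|<=|13| out[7]=169 → r--
[1,6] |-12|>|10| out[6]=144 → l++
[2,6] |-6|<=|10| out[5]=100 → r--
[2,5] |-6|<=|9| out[4]=81 → r--
[2,4] |-6|>|5| out[3]=36 → l++
[3,4] |3|<=|5| out[2]=25 → r--
[3,3] |3|<=|3| out[1]=9 → r--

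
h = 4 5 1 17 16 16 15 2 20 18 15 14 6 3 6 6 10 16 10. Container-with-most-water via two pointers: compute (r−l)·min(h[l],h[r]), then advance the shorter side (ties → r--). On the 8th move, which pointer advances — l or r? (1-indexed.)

r

[1,19] min(4,10)*18=72 best=72 * → l++
[2,19] min(5,10)*17=85 best=85 * → l++
[3,19] min(1,10)*16=16 best=85 → l++
[4,19] min(17,10)*15=150 best=150 * → r--
[4,18] min(17,16)*14=224 best=224 * → r--
[4,17] min(17,10)*13=130 best=224 → r--
[4,16] min(17,6)*12=72 best=224 → r--
[4,15] min(17,6)*11=66 best=224 → r--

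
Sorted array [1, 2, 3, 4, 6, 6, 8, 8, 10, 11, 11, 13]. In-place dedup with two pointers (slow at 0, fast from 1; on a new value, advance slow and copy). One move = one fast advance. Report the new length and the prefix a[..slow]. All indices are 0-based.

(s=0,f=1) a[fast]=2≠a[slow]=1 write a[1]=2 → slow++,fast++
(s=1,f=2) a[fast]=3≠a[slow]=2 write a[2]=3 → slow++,fast++
(s=2,f=3) a[fast]=4≠a[slow]=3 write a[3]=4 → slow++,fast++
(s=3,f=4) a[fast]=6≠a[slow]=4 write a[4]=6 → slow++,fast++
(s=4,f=5) a[fast]=6=a[slow] dup → fast++
(s=4,f=6) a[fast]=8≠a[slow]=6 write a[5]=8 → slow++,fast++
(s=5,f=7) a[fast]=8=a[slow] dup → fast++
(s=5,f=8) a[fast]=10≠a[slow]=8 write a[6]=10 → slow++,fast++
(s=6,f=9) a[fast]=11≠a[slow]=10 write a[7]=11 → slow++,fast++
(s=7,f=10) a[fast]=11=a[slow] dup → fast++
(s=7,f=11) a[fast]=13≠a[slow]=11 write a[8]=13 → slow++,fast++

length 9; prefix = [1, 2, 3, 4, 6, 8, 10, 11, 13]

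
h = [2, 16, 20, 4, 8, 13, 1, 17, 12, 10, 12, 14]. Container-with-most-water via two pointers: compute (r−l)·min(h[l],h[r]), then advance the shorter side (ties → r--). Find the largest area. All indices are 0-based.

max area = 140

[0,11] min(2,14)*11=22 best=22 * → l++
[1,11] min(16,14)*10=140 best=140 * → r--
[1,10] min(16,12)*9=108 best=140 → r--
[1,9] min(16,10)*8=80 best=140 → r--
[1,8] min(16,12)*7=84 best=140 → r--
[1,7] min(16,17)*6=96 best=140 → l++
[2,7] min(20,17)*5=85 best=140 → r--
[2,6] min(20,1)*4=4 best=140 → r--
[2,5] min(20,13)*3=39 best=140 → r--
[2,4] min(20,8)*2=16 best=140 → r--
[2,3] min(20,4)*1=4 best=140 → r--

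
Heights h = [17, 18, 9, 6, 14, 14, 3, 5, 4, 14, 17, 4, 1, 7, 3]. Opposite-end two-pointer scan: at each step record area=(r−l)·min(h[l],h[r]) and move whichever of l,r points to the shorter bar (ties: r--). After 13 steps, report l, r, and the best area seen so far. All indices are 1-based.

l=1, r=2, best area=170

l=1 r=15: min(17,3)*14=42 best=42 *, r--
l=1 r=14: min(17,7)*13=91 best=91 *, r--
l=1 r=13: min(17,1)*12=12 best=91, r--
l=1 r=12: min(17,4)*11=44 best=91, r--
l=1 r=11: min(17,17)*10=170 best=170 *, r--
l=1 r=10: min(17,14)*9=126 best=170, r--
l=1 r=9: min(17,4)*8=32 best=170, r--
l=1 r=8: min(17,5)*7=35 best=170, r--
l=1 r=7: min(17,3)*6=18 best=170, r--
l=1 r=6: min(17,14)*5=70 best=170, r--
l=1 r=5: min(17,14)*4=56 best=170, r--
l=1 r=4: min(17,6)*3=18 best=170, r--
l=1 r=3: min(17,9)*2=18 best=170, r--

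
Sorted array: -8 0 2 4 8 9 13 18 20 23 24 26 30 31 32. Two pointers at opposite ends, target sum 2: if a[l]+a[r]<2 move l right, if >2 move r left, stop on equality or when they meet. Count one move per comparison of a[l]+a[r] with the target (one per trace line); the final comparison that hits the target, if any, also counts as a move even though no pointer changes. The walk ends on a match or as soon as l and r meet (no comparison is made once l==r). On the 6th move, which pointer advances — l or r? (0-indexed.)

l=0 r=14: -8+32=24 >2, r--
l=0 r=13: -8+31=23 >2, r--
l=0 r=12: -8+30=22 >2, r--
l=0 r=11: -8+26=18 >2, r--
l=0 r=10: -8+24=16 >2, r--
l=0 r=9: -8+23=15 >2, r--

r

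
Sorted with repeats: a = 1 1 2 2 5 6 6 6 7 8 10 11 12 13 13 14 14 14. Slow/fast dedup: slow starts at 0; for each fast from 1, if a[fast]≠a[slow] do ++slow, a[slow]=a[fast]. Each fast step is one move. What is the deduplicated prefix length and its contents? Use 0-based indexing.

length 11; prefix = [1, 2, 5, 6, 7, 8, 10, 11, 12, 13, 14]

slow=0 fast=1: a[fast]=1=a[slow] dup, fast++
slow=0 fast=2: a[fast]=2≠a[slow]=1 write a[1]=2, slow++,fast++
slow=1 fast=3: a[fast]=2=a[slow] dup, fast++
slow=1 fast=4: a[fast]=5≠a[slow]=2 write a[2]=5, slow++,fast++
slow=2 fast=5: a[fast]=6≠a[slow]=5 write a[3]=6, slow++,fast++
slow=3 fast=6: a[fast]=6=a[slow] dup, fast++
slow=3 fast=7: a[fast]=6=a[slow] dup, fast++
slow=3 fast=8: a[fast]=7≠a[slow]=6 write a[4]=7, slow++,fast++
slow=4 fast=9: a[fast]=8≠a[slow]=7 write a[5]=8, slow++,fast++
slow=5 fast=10: a[fast]=10≠a[slow]=8 write a[6]=10, slow++,fast++
slow=6 fast=11: a[fast]=11≠a[slow]=10 write a[7]=11, slow++,fast++
slow=7 fast=12: a[fast]=12≠a[slow]=11 write a[8]=12, slow++,fast++
slow=8 fast=13: a[fast]=13≠a[slow]=12 write a[9]=13, slow++,fast++
slow=9 fast=14: a[fast]=13=a[slow] dup, fast++
slow=9 fast=15: a[fast]=14≠a[slow]=13 write a[10]=14, slow++,fast++
slow=10 fast=16: a[fast]=14=a[slow] dup, fast++
slow=10 fast=17: a[fast]=14=a[slow] dup, fast++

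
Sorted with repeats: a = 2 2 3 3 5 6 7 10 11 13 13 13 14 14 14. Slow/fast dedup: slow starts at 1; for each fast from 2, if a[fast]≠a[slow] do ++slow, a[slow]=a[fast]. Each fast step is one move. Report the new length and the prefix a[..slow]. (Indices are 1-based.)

length 9; prefix = [2, 3, 5, 6, 7, 10, 11, 13, 14]

(s=1,f=2) a[fast]=2=a[slow] dup → fast++
(s=1,f=3) a[fast]=3≠a[slow]=2 write a[2]=3 → slow++,fast++
(s=2,f=4) a[fast]=3=a[slow] dup → fast++
(s=2,f=5) a[fast]=5≠a[slow]=3 write a[3]=5 → slow++,fast++
(s=3,f=6) a[fast]=6≠a[slow]=5 write a[4]=6 → slow++,fast++
(s=4,f=7) a[fast]=7≠a[slow]=6 write a[5]=7 → slow++,fast++
(s=5,f=8) a[fast]=10≠a[slow]=7 write a[6]=10 → slow++,fast++
(s=6,f=9) a[fast]=11≠a[slow]=10 write a[7]=11 → slow++,fast++
(s=7,f=10) a[fast]=13≠a[slow]=11 write a[8]=13 → slow++,fast++
(s=8,f=11) a[fast]=13=a[slow] dup → fast++
(s=8,f=12) a[fast]=13=a[slow] dup → fast++
(s=8,f=13) a[fast]=14≠a[slow]=13 write a[9]=14 → slow++,fast++
(s=9,f=14) a[fast]=14=a[slow] dup → fast++
(s=9,f=15) a[fast]=14=a[slow] dup → fast++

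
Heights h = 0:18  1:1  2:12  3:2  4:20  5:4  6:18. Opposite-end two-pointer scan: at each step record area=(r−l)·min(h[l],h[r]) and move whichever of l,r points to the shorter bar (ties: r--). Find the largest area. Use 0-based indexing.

max area = 108

[0,6] min(18,18)*6=108 best=108 * → r--
[0,5] min(18,4)*5=20 best=108 → r--
[0,4] min(18,20)*4=72 best=108 → l++
[1,4] min(1,20)*3=3 best=108 → l++
[2,4] min(12,20)*2=24 best=108 → l++
[3,4] min(2,20)*1=2 best=108 → l++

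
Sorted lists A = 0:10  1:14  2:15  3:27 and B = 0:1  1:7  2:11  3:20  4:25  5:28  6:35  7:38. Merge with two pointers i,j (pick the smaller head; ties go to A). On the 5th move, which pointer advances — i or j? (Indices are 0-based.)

i

i=0 j=0: A[i]=10>B[j]=1 take 1, j++
i=0 j=1: A[i]=10>B[j]=7 take 7, j++
i=0 j=2: A[i]=10<=B[j]=11 take 10, i++
i=1 j=2: A[i]=14>B[j]=11 take 11, j++
i=1 j=3: A[i]=14<=B[j]=20 take 14, i++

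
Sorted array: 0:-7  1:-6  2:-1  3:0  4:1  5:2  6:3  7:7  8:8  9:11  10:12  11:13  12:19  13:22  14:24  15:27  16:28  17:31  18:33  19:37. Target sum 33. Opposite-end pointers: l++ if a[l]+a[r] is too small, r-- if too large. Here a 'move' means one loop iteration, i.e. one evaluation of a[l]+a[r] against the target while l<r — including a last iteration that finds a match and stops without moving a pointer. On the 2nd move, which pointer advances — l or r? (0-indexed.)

l=0 r=19: -7+37=30 <33, l++
l=1 r=19: -6+37=31 <33, l++

l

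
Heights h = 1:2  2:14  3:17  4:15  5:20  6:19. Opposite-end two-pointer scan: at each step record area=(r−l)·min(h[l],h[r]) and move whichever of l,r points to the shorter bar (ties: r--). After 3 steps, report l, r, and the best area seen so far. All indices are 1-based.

l=1 r=6: min(2,19)*5=10 best=10 *, l++
l=2 r=6: min(14,19)*4=56 best=56 *, l++
l=3 r=6: min(17,19)*3=51 best=56, l++

l=4, r=6, best area=56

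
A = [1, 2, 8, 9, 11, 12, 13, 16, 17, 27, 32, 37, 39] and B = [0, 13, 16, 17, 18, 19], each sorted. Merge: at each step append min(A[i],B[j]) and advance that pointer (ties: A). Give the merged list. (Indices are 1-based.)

[0, 1, 2, 8, 9, 11, 12, 13, 13, 16, 16, 17, 17, 18, 19, 27, 32, 37, 39]

i=1 j=1: A[i]=1>B[j]=0 take 0, j++
i=1 j=2: A[i]=1<=B[j]=13 take 1, i++
i=2 j=2: A[i]=2<=B[j]=13 take 2, i++
i=3 j=2: A[i]=8<=B[j]=13 take 8, i++
i=4 j=2: A[i]=9<=B[j]=13 take 9, i++
i=5 j=2: A[i]=11<=B[j]=13 take 11, i++
i=6 j=2: A[i]=12<=B[j]=13 take 12, i++
i=7 j=2: A[i]=13<=B[j]=13 take 13, i++
i=8 j=2: A[i]=16>B[j]=13 take 13, j++
i=8 j=3: A[i]=16<=B[j]=16 take 16, i++
i=9 j=3: A[i]=17>B[j]=16 take 16, j++
i=9 j=4: A[i]=17<=B[j]=17 take 17, i++
i=10 j=4: A[i]=27>B[j]=17 take 17, j++
i=10 j=5: A[i]=27>B[j]=18 take 18, j++
i=10 j=6: A[i]=27>B[j]=19 take 19, j++
i=10 j=7: B done, take A[i]=27, i++
i=11 j=7: B done, take A[i]=32, i++
i=12 j=7: B done, take A[i]=37, i++
i=13 j=7: B done, take A[i]=39, i++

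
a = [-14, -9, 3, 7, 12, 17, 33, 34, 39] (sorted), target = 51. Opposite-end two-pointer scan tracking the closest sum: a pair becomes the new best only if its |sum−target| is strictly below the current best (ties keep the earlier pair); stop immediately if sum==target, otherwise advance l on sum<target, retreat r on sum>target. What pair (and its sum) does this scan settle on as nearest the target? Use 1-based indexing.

l=1 r=9: -14+39=25 d=26 *, l++
l=2 r=9: -9+39=30 d=21 *, l++
l=3 r=9: 3+39=42 d=9 *, l++
l=4 r=9: 7+39=46 d=5 *, l++
l=5 r=9: 12+39=51 d=0 *, stop

pair (12, 39) with sum 51 (|Δ|=0)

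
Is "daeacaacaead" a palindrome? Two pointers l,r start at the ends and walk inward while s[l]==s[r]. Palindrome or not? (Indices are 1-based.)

palindrome

l=1 r=12: 'd'=='d', l++,r--
l=2 r=11: 'a'=='a', l++,r--
l=3 r=10: 'e'=='e', l++,r--
l=4 r=9: 'a'=='a', l++,r--
l=5 r=8: 'c'=='c', l++,r--
l=6 r=7: 'a'=='a', l++,r--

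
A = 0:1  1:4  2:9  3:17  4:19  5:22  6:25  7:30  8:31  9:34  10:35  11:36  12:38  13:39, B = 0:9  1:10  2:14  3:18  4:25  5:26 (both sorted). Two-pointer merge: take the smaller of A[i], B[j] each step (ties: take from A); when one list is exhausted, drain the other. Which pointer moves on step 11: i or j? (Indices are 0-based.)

i

[i=0,j=0] A[i]=1<=B[j]=9 take 1 → i++
[i=1,j=0] A[i]=4<=B[j]=9 take 4 → i++
[i=2,j=0] A[i]=9<=B[j]=9 take 9 → i++
[i=3,j=0] A[i]=17>B[j]=9 take 9 → j++
[i=3,j=1] A[i]=17>B[j]=10 take 10 → j++
[i=3,j=2] A[i]=17>B[j]=14 take 14 → j++
[i=3,j=3] A[i]=17<=B[j]=18 take 17 → i++
[i=4,j=3] A[i]=19>B[j]=18 take 18 → j++
[i=4,j=4] A[i]=19<=B[j]=25 take 19 → i++
[i=5,j=4] A[i]=22<=B[j]=25 take 22 → i++
[i=6,j=4] A[i]=25<=B[j]=25 take 25 → i++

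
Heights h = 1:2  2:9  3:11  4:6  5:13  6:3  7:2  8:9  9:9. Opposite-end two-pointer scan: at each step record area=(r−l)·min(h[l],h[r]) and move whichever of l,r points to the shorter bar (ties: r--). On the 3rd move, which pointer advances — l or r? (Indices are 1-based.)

r

l=1 r=9: min(2,9)*8=16 best=16 *, l++
l=2 r=9: min(9,9)*7=63 best=63 *, r--
l=2 r=8: min(9,9)*6=54 best=63, r--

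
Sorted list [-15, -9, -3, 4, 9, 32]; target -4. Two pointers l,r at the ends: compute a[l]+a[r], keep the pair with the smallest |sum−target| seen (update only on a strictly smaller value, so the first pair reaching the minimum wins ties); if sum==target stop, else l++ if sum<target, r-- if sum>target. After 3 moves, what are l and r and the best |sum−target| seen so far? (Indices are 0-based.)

[0,5] -15+32=17 d=21 * → r--
[0,4] -15+9=-6 d=2 * → l++
[1,4] -9+9=0 d=4 → r--

l=1, r=3, best |Δ|=2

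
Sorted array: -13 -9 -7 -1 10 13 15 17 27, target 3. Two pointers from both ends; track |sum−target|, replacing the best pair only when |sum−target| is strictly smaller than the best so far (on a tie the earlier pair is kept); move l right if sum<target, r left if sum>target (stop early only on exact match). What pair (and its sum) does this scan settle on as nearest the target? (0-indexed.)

[0,8] -13+27=14 d=11 * → r--
[0,7] -13+17=4 d=1 * → r--
[0,6] -13+15=2 d=1 → l++
[1,6] -9+15=6 d=3 → r--
[1,5] -9+13=4 d=1 → r--
[1,4] -9+10=1 d=2 → l++
[2,4] -7+10=3 d=0 * → stop

pair (-7, 10) with sum 3 (|Δ|=0)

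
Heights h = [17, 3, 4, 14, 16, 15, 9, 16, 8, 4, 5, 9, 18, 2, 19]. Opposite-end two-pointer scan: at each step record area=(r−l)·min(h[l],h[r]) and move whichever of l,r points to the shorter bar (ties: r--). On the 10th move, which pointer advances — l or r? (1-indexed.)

[1,15] min(17,19)*14=238 best=238 * → l++
[2,15] min(3,19)*13=39 best=238 → l++
[3,15] min(4,19)*12=48 best=238 → l++
[4,15] min(14,19)*11=154 best=238 → l++
[5,15] min(16,19)*10=160 best=238 → l++
[6,15] min(15,19)*9=135 best=238 → l++
[7,15] min(9,19)*8=72 best=238 → l++
[8,15] min(16,19)*7=112 best=238 → l++
[9,15] min(8,19)*6=48 best=238 → l++
[10,15] min(4,19)*5=20 best=238 → l++

l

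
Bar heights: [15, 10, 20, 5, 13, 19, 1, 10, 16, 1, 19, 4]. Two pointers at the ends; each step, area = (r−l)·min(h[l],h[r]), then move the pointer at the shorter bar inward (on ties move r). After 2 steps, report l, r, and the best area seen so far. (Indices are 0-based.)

l=0 r=11: min(15,4)*11=44 best=44 *, r--
l=0 r=10: min(15,19)*10=150 best=150 *, l++

l=1, r=10, best area=150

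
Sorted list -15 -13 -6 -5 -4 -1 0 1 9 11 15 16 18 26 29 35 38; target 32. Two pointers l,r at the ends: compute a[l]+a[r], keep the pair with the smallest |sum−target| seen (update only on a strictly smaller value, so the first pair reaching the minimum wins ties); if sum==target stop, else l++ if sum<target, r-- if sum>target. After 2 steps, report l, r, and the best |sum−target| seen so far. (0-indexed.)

l=2, r=16, best |Δ|=7

l=0 r=16: -15+38=23 d=9 *, l++
l=1 r=16: -13+38=25 d=7 *, l++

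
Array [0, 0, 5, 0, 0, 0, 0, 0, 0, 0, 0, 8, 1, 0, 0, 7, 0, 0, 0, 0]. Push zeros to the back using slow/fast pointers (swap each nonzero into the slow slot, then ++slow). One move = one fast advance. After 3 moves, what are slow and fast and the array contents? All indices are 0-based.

slow=0 fast=0: a[fast]=0, fast++
slow=0 fast=1: a[fast]=0, fast++
slow=0 fast=2: a[fast]=5≠0 swap→a[0]=5, slow++,fast++

slow=1, fast=3, a=[5, 0, 0, 0, 0, 0, 0, 0, 0, 0, 0, 8, 1, 0, 0, 7, 0, 0, 0, 0]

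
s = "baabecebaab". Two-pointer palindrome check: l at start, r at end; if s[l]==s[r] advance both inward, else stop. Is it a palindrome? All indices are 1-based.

[1,11] 'b'=='b' → l++,r--
[2,10] 'a'=='a' → l++,r--
[3,9] 'a'=='a' → l++,r--
[4,8] 'b'=='b' → l++,r--
[5,7] 'e'=='e' → l++,r--

palindrome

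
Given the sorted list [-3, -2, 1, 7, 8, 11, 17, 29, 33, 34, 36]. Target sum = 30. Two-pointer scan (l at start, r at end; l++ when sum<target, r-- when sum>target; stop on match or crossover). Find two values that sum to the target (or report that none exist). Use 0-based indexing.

(-3, 33)

[0,10] -3+36=33 >30 → r--
[0,9] -3+34=31 >30 → r--
[0,8] -3+33=30 → found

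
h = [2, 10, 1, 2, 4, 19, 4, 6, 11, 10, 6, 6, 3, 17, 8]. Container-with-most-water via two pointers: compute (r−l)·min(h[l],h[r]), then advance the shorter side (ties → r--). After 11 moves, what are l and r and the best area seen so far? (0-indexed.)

l=5, r=8, best area=136

[0,14] min(2,8)*14=28 best=28 * → l++
[1,14] min(10,8)*13=104 best=104 * → r--
[1,13] min(10,17)*12=120 best=120 * → l++
[2,13] min(1,17)*11=11 best=120 → l++
[3,13] min(2,17)*10=20 best=120 → l++
[4,13] min(4,17)*9=36 best=120 → l++
[5,13] min(19,17)*8=136 best=136 * → r--
[5,12] min(19,3)*7=21 best=136 → r--
[5,11] min(19,6)*6=36 best=136 → r--
[5,10] min(19,6)*5=30 best=136 → r--
[5,9] min(19,10)*4=40 best=136 → r--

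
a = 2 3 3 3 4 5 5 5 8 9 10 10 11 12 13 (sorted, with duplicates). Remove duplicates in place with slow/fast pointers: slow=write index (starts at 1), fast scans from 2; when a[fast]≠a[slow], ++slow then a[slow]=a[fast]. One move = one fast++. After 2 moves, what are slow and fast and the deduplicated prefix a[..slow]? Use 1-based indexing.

slow=2, fast=4, prefix=[2, 3]

(s=1,f=2) a[fast]=3≠a[slow]=2 write a[2]=3 → slow++,fast++
(s=2,f=3) a[fast]=3=a[slow] dup → fast++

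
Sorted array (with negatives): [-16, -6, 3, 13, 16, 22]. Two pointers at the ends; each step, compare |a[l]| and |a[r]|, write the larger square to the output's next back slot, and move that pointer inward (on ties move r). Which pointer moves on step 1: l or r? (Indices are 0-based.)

r

[0,5] |-16|<=|22| out[5]=484 → r--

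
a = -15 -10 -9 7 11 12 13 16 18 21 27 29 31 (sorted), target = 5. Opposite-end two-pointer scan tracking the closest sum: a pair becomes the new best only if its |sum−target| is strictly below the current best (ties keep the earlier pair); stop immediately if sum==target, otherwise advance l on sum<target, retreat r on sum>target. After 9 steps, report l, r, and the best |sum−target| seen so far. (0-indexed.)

l=3, r=6, best |Δ|=1

[0,12] -15+31=16 d=11 * → r--
[0,11] -15+29=14 d=9 * → r--
[0,10] -15+27=12 d=7 * → r--
[0,9] -15+21=6 d=1 * → r--
[0,8] -15+18=3 d=2 → l++
[1,8] -10+18=8 d=3 → r--
[1,7] -10+16=6 d=1 → r--
[1,6] -10+13=3 d=2 → l++
[2,6] -9+13=4 d=1 → l++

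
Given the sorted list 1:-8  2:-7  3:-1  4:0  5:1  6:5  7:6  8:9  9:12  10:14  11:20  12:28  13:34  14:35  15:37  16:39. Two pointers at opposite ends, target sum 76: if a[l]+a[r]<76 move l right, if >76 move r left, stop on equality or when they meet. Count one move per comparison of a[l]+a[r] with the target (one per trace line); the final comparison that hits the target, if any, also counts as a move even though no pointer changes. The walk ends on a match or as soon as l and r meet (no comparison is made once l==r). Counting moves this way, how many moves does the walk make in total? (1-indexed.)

[1,16] -8+39=31 <76 → l++
[2,16] -7+39=32 <76 → l++
[3,16] -1+39=38 <76 → l++
[4,16] 0+39=39 <76 → l++
[5,16] 1+39=40 <76 → l++
[6,16] 5+39=44 <76 → l++
[7,16] 6+39=45 <76 → l++
[8,16] 9+39=48 <76 → l++
[9,16] 12+39=51 <76 → l++
[10,16] 14+39=53 <76 → l++
[11,16] 20+39=59 <76 → l++
[12,16] 28+39=67 <76 → l++
[13,16] 34+39=73 <76 → l++
[14,16] 35+39=74 <76 → l++
[15,16] 37+39=76 → found

15 moves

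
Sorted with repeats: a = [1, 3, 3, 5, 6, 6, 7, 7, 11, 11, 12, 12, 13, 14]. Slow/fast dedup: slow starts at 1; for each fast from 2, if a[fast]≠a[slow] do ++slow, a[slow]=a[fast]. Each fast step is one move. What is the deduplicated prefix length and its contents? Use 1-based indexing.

length 9; prefix = [1, 3, 5, 6, 7, 11, 12, 13, 14]

slow=1 fast=2: a[fast]=3≠a[slow]=1 write a[2]=3, slow++,fast++
slow=2 fast=3: a[fast]=3=a[slow] dup, fast++
slow=2 fast=4: a[fast]=5≠a[slow]=3 write a[3]=5, slow++,fast++
slow=3 fast=5: a[fast]=6≠a[slow]=5 write a[4]=6, slow++,fast++
slow=4 fast=6: a[fast]=6=a[slow] dup, fast++
slow=4 fast=7: a[fast]=7≠a[slow]=6 write a[5]=7, slow++,fast++
slow=5 fast=8: a[fast]=7=a[slow] dup, fast++
slow=5 fast=9: a[fast]=11≠a[slow]=7 write a[6]=11, slow++,fast++
slow=6 fast=10: a[fast]=11=a[slow] dup, fast++
slow=6 fast=11: a[fast]=12≠a[slow]=11 write a[7]=12, slow++,fast++
slow=7 fast=12: a[fast]=12=a[slow] dup, fast++
slow=7 fast=13: a[fast]=13≠a[slow]=12 write a[8]=13, slow++,fast++
slow=8 fast=14: a[fast]=14≠a[slow]=13 write a[9]=14, slow++,fast++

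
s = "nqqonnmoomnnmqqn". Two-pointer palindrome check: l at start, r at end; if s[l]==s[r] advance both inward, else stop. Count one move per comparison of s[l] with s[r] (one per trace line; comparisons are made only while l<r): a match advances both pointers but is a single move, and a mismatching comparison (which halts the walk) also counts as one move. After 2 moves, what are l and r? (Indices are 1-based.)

l=1 r=16: 'n'=='n', l++,r--
l=2 r=15: 'q'=='q', l++,r--

l=3, r=14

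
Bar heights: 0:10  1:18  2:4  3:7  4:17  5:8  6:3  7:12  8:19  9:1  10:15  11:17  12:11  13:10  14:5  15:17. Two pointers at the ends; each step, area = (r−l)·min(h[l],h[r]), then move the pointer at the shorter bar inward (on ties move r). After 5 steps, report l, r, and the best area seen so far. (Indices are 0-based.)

l=1, r=11, best area=238

[0,15] min(10,17)*15=150 best=150 * → l++
[1,15] min(18,17)*14=238 best=238 * → r--
[1,14] min(18,5)*13=65 best=238 → r--
[1,13] min(18,10)*12=120 best=238 → r--
[1,12] min(18,11)*11=121 best=238 → r--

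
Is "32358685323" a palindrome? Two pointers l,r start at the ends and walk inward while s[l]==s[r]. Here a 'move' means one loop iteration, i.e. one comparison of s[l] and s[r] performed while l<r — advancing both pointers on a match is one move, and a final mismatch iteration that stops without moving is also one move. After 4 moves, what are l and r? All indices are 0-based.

l=4, r=6

l=0 r=10: '3'=='3', l++,r--
l=1 r=9: '2'=='2', l++,r--
l=2 r=8: '3'=='3', l++,r--
l=3 r=7: '5'=='5', l++,r--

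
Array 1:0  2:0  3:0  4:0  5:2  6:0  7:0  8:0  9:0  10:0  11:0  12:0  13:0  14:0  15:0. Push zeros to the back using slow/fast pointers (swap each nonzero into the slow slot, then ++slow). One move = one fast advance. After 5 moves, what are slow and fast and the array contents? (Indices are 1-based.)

(s=1,f=1) a[fast]=0 → fast++
(s=1,f=2) a[fast]=0 → fast++
(s=1,f=3) a[fast]=0 → fast++
(s=1,f=4) a[fast]=0 → fast++
(s=1,f=5) a[fast]=2≠0 swap→a[1]=2 → slow++,fast++

slow=2, fast=6, a=[2, 0, 0, 0, 0, 0, 0, 0, 0, 0, 0, 0, 0, 0, 0]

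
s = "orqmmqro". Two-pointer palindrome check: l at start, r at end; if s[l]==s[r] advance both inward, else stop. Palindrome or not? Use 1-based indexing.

palindrome

l=1 r=8: 'o'=='o', l++,r--
l=2 r=7: 'r'=='r', l++,r--
l=3 r=6: 'q'=='q', l++,r--
l=4 r=5: 'm'=='m', l++,r--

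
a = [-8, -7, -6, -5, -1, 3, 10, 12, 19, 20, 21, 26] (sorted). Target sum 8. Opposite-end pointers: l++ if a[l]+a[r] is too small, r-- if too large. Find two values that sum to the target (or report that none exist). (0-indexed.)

no pair

[0,11] -8+26=18 >8 → r--
[0,10] -8+21=13 >8 → r--
[0,9] -8+20=12 >8 → r--
[0,8] -8+19=11 >8 → r--
[0,7] -8+12=4 <8 → l++
[1,7] -7+12=5 <8 → l++
[2,7] -6+12=6 <8 → l++
[3,7] -5+12=7 <8 → l++
[4,7] -1+12=11 >8 → r--
[4,6] -1+10=9 >8 → r--
[4,5] -1+3=2 <8 → l++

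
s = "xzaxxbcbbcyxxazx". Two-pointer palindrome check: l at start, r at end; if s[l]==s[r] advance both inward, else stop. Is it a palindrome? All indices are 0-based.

l=0 r=15: 'x'=='x', l++,r--
l=1 r=14: 'z'=='z', l++,r--
l=2 r=13: 'a'=='a', l++,r--
l=3 r=12: 'x'=='x', l++,r--
l=4 r=11: 'x'=='x', l++,r--
l=5 r=10: 'b'!='y', stop

not a palindrome (mismatch at 5,10)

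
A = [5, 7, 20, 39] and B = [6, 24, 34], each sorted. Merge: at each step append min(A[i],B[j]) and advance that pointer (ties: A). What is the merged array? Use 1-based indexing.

[5, 6, 7, 20, 24, 34, 39]

i=1 j=1: A[i]=5<=B[j]=6 take 5, i++
i=2 j=1: A[i]=7>B[j]=6 take 6, j++
i=2 j=2: A[i]=7<=B[j]=24 take 7, i++
i=3 j=2: A[i]=20<=B[j]=24 take 20, i++
i=4 j=2: A[i]=39>B[j]=24 take 24, j++
i=4 j=3: A[i]=39>B[j]=34 take 34, j++
i=4 j=4: B done, take A[i]=39, i++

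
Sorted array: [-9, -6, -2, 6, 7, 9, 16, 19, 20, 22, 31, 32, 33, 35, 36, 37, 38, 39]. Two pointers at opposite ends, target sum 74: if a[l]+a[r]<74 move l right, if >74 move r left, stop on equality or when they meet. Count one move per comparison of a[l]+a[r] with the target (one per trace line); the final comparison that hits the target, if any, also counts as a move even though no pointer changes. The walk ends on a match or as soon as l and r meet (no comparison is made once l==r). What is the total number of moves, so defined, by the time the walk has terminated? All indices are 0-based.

[0,17] -9+39=30 <74 → l++
[1,17] -6+39=33 <74 → l++
[2,17] -2+39=37 <74 → l++
[3,17] 6+39=45 <74 → l++
[4,17] 7+39=46 <74 → l++
[5,17] 9+39=48 <74 → l++
[6,17] 16+39=55 <74 → l++
[7,17] 19+39=58 <74 → l++
[8,17] 20+39=59 <74 → l++
[9,17] 22+39=61 <74 → l++
[10,17] 31+39=70 <74 → l++
[11,17] 32+39=71 <74 → l++
[12,17] 33+39=72 <74 → l++
[13,17] 35+39=74 → found

14 moves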